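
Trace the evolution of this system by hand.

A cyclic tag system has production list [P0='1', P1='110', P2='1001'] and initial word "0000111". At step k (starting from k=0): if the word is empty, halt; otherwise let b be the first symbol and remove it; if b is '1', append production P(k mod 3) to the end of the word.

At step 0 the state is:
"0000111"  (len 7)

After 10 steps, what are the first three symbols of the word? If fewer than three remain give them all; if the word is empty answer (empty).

k=0  "0000111"  (len 7)
k=1  "000111"  (len 6)
k=2  "00111"  (len 5)
k=3  "0111"  (len 4)
k=4  "111"  (len 3)
k=5  "11110"  (len 5)
k=6  "11101001"  (len 8)
k=7  "11010011"  (len 8)
k=8  "1010011110"  (len 10)
k=9  "0100111101001"  (len 13)
k=10  "100111101001"  (len 12)

100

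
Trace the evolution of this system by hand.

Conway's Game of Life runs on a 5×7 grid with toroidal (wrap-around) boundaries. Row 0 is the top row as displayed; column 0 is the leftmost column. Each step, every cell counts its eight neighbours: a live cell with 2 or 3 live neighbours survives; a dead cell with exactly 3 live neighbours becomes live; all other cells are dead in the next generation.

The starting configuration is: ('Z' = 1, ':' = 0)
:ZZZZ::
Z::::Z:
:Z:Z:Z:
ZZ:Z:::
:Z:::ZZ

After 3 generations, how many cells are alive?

5

0) :ZZZZ::
Z::::Z:
:Z:Z:Z:
ZZ:Z:::
:Z:::ZZ
1) :ZZZZ::
Z::::ZZ
:Z:::::
:Z:::Z:
:::::ZZ
2) :ZZZZ::
Z::ZZZZ
:Z:::Z:
Z::::ZZ
ZZ:Z:ZZ
3) :::::::
Z:::::Z
:Z:::::
::Z::::
:::Z:::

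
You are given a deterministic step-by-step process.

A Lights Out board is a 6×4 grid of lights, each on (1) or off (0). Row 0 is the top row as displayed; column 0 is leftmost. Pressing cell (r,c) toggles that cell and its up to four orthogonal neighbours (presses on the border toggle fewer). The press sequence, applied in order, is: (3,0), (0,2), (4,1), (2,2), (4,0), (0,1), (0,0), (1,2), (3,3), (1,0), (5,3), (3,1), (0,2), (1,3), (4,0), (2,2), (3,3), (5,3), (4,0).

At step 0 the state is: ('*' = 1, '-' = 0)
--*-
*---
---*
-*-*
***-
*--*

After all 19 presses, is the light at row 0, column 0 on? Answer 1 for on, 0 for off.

1

t=0: --*-
*---
---*
-*-*
***-
*--*
t=1: --*-
*---
*--*
*--*
-**-
*--*
t=2: -*-*
*-*-
*--*
*--*
-**-
*--*
t=3: -*-*
*-*-
*--*
**-*
*---
**-*
t=4: -*-*
*---
***-
****
*---
**-*
t=5: -*-*
*---
***-
-***
-*--
-*-*
t=6: *-**
**--
***-
-***
-*--
-*-*
t=7: -***
-*--
***-
-***
-*--
-*-*
t=8: -*-*
--**
**--
-***
-*--
-*-*
t=9: -*-*
--**
**-*
-*--
-*-*
-*-*
t=10: **-*
****
-*-*
-*--
-*-*
-*-*
t=11: **-*
****
-*-*
-*--
-*--
-**-
t=12: **-*
****
---*
*-*-
----
-**-
t=13: *-*-
**-*
---*
*-*-
----
-**-
t=14: *-**
***-
----
*-*-
----
-**-
t=15: *-**
***-
----
--*-
**--
***-
t=16: *-**
**--
-***
----
**--
***-
t=17: *-**
**--
-**-
--**
**-*
***-
t=18: *-**
**--
-**-
--**
**--
**-*
t=19: *-**
**--
-**-
*-**
----
-*-*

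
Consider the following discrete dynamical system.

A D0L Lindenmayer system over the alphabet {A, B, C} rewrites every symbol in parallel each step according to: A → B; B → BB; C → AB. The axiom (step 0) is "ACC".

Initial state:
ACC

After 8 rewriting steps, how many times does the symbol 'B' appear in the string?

512

[0] ACC
[1] BABAB
[2] BBBBBBBB
[3] BBBBBBBBBBBBBBBB
[4] BBBBBBBBBBBBBBBBBBBBBBBBBBBBBBBB
[5] BBBBBBBBBBBBBBBBBBBBBBBBBBBBBBBBBBBBBBBBBBBBBBBBBBBBBBBBBBBBBBBB
[6] BBBBBBBBBBBBBBBBBBBBBBBBBBBBBBBBBBBBBBBBBBBBBBBBBBBBBBBBBB…BBBBBBBBBBBBBBBBBBBBBBBBBBBBBBBBBBBBBBBBBBBBBBBBBBBBBBBBBB  (len 128)
[7] BBBBBBBBBBBBBBBBBBBBBBBBBBBBBBBBBBBBBBBBBBBBBBBBBBBBBBBBBB…BBBBBBBBBBBBBBBBBBBBBBBBBBBBBBBBBBBBBBBBBBBBBBBBBBBBBBBBBB  (len 256)
[8] BBBBBBBBBBBBBBBBBBBBBBBBBBBBBBBBBBBBBBBBBBBBBBBBBBBBBBBBBB…BBBBBBBBBBBBBBBBBBBBBBBBBBBBBBBBBBBBBBBBBBBBBBBBBBBBBBBBBB  (len 512)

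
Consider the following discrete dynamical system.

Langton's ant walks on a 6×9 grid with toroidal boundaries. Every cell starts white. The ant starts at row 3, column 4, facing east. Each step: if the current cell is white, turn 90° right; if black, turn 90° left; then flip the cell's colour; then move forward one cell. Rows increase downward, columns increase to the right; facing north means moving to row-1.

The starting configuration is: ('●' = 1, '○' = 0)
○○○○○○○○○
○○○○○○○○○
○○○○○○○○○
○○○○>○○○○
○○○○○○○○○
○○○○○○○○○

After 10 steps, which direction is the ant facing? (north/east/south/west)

t=0: ○○○○○○○○○
○○○○○○○○○
○○○○○○○○○
○○○○>○○○○
○○○○○○○○○
○○○○○○○○○
t=1: ○○○○○○○○○
○○○○○○○○○
○○○○○○○○○
○○○○●○○○○
○○○○v○○○○
○○○○○○○○○
t=2: ○○○○○○○○○
○○○○○○○○○
○○○○○○○○○
○○○○●○○○○
○○○<●○○○○
○○○○○○○○○
t=3: ○○○○○○○○○
○○○○○○○○○
○○○○○○○○○
○○○^●○○○○
○○○●●○○○○
○○○○○○○○○
t=4: ○○○○○○○○○
○○○○○○○○○
○○○○○○○○○
○○○●>○○○○
○○○●●○○○○
○○○○○○○○○
t=5: ○○○○○○○○○
○○○○○○○○○
○○○○^○○○○
○○○●○○○○○
○○○●●○○○○
○○○○○○○○○
t=6: ○○○○○○○○○
○○○○○○○○○
○○○○●>○○○
○○○●○○○○○
○○○●●○○○○
○○○○○○○○○
t=7: ○○○○○○○○○
○○○○○○○○○
○○○○●●○○○
○○○●○v○○○
○○○●●○○○○
○○○○○○○○○
t=8: ○○○○○○○○○
○○○○○○○○○
○○○○●●○○○
○○○●<●○○○
○○○●●○○○○
○○○○○○○○○
t=9: ○○○○○○○○○
○○○○○○○○○
○○○○^●○○○
○○○●●●○○○
○○○●●○○○○
○○○○○○○○○
t=10: ○○○○○○○○○
○○○○○○○○○
○○○<○●○○○
○○○●●●○○○
○○○●●○○○○
○○○○○○○○○

west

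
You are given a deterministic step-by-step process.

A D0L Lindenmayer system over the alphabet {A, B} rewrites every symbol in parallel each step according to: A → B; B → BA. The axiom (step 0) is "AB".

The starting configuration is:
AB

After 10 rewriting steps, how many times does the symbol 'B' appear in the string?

144

k=0  AB
k=1  BBA
k=2  BABAB
k=3  BABBABBA
k=4  BABBABABBABAB
k=5  BABBABABBABBABABBABBA
k=6  BABBABABBABBABABBABABBABBABABBABAB
k=7  BABBABABBABBABABBABABBABBABABBABBABABBABABBABBABABBABBA
k=8  BABBABABBABBABABBABABBABBABABBABBABABBABABBABBABABBABABBABBABABBABBABABBABABBABBABABBABAB
k=9  BABBABABBABBABABBABABBABBABABBABBABABBABABBABBABABBABABBAB…BBABABBABABBABBABABBABABBABBABABBABBABABBABABBABBABABBABBA  (len 144)
k=10  BABBABABBABBABABBABABBABBABABBABBABABBABABBABBABABBABABBAB…BBABABBABABBABBABABBABABBABBABABBABBABABBABABBABBABABBABAB  (len 233)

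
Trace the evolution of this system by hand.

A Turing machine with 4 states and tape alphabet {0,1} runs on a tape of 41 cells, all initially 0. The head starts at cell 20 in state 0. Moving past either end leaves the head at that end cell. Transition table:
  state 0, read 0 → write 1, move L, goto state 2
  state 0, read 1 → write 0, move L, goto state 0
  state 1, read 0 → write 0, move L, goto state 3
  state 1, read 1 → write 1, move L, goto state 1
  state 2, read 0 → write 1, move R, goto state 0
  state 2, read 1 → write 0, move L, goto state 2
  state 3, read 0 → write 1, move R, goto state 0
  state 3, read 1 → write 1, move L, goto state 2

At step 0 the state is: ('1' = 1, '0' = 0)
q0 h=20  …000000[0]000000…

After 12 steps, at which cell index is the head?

k=0  q0 h=20  …000000[0]000000…
k=1  q2 h=19  …000000[0]100000…
k=2  q0 h=20  …000001[1]000000…
k=3  q0 h=19  …000000[1]000000…
k=4  q0 h=18  …000000[0]000000…
k=5  q2 h=17  …000000[0]100000…
k=6  q0 h=18  …000001[1]000000…
k=7  q0 h=17  …000000[1]000000…
k=8  q0 h=16  …000000[0]000000…
k=9  q2 h=15  …000000[0]100000…
k=10  q0 h=16  …000001[1]000000…
k=11  q0 h=15  …000000[1]000000…
k=12  q0 h=14  …000000[0]000000…

14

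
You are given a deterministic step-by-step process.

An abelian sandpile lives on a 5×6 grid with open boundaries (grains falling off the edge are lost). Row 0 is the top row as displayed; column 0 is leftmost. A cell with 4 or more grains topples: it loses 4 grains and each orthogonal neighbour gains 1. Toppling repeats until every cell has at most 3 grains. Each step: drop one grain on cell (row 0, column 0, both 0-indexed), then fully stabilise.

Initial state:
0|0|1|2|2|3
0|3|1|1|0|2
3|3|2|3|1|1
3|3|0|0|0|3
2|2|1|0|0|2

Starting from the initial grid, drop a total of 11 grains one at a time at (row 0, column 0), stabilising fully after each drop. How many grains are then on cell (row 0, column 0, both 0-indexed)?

0) 0|0|1|2|2|3
0|3|1|1|0|2
3|3|2|3|1|1
3|3|0|0|0|3
2|2|1|0|0|2
1) 1|0|1|2|2|3
0|3|1|1|0|2
3|3|2|3|1|1
3|3|0|0|0|3
2|2|1|0|0|2
2) 2|0|1|2|2|3
0|3|1|1|0|2
3|3|2|3|1|1
3|3|0|0|0|3
2|2|1|0|0|2
3) 3|0|1|2|2|3
0|3|1|1|0|2
3|3|2|3|1|1
3|3|0|0|0|3
2|2|1|0|0|2
4) 0|1|1|2|2|3
1|3|1|1|0|2
3|3|2|3|1|1
3|3|0|0|0|3
2|2|1|0|0|2
5) 1|1|1|2|2|3
1|3|1|1|0|2
3|3|2|3|1|1
3|3|0|0|0|3
2|2|1|0|0|2
6) 2|1|1|2|2|3
1|3|1|1|0|2
3|3|2|3|1|1
3|3|0|0|0|3
2|2|1|0|0|2
7) 3|1|1|2|2|3
1|3|1|1|0|2
3|3|2|3|1|1
3|3|0|0|0|3
2|2|1|0|0|2
8) 0|2|1|2|2|3
2|3|1|1|0|2
3|3|2|3|1|1
3|3|0|0|0|3
2|2|1|0|0|2
9) 1|2|1|2|2|3
2|3|1|1|0|2
3|3|2|3|1|1
3|3|0|0|0|3
2|2|1|0|0|2
10) 2|2|1|2|2|3
2|3|1|1|0|2
3|3|2|3|1|1
3|3|0|0|0|3
2|2|1|0|0|2
11) 3|2|1|2|2|3
2|3|1|1|0|2
3|3|2|3|1|1
3|3|0|0|0|3
2|2|1|0|0|2

3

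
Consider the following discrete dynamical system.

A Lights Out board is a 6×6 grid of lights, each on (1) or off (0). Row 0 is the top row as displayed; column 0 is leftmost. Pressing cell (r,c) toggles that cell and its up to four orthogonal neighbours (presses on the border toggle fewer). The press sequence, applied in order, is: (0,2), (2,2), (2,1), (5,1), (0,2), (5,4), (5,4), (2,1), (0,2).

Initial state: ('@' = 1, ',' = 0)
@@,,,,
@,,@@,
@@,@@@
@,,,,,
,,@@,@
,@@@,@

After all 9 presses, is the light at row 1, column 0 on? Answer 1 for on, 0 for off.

1

t=0: @@,,,,
@,,@@,
@@,@@@
@,,,,,
,,@@,@
,@@@,@
t=1: @,@@,,
@,@@@,
@@,@@@
@,,,,,
,,@@,@
,@@@,@
t=2: @,@@,,
@,,@@,
@,@,@@
@,@,,,
,,@@,@
,@@@,@
t=3: @,@@,,
@@,@@,
,@,,@@
@@@,,,
,,@@,@
,@@@,@
t=4: @,@@,,
@@,@@,
,@,,@@
@@@,,,
,@@@,@
@,,@,@
t=5: @@,,,,
@@@@@,
,@,,@@
@@@,,,
,@@@,@
@,,@,@
t=6: @@,,,,
@@@@@,
,@,,@@
@@@,,,
,@@@@@
@,,,@,
t=7: @@,,,,
@@@@@,
,@,,@@
@@@,,,
,@@@,@
@,,@,@
t=8: @@,,,,
@,@@@,
@,@,@@
@,@,,,
,@@@,@
@,,@,@
t=9: @,@@,,
@,,@@,
@,@,@@
@,@,,,
,@@@,@
@,,@,@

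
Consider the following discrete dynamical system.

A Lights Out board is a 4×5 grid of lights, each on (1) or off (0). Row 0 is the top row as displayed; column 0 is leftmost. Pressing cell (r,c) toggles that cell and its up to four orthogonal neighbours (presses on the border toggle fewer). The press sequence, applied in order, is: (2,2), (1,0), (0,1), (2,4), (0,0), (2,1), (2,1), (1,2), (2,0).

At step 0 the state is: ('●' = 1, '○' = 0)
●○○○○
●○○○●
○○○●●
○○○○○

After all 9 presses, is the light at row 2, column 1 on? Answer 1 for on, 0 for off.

0

step 0: ●○○○○
●○○○●
○○○●●
○○○○○
step 1: ●○○○○
●○●○●
○●●○●
○○●○○
step 2: ○○○○○
○●●○●
●●●○●
○○●○○
step 3: ●●●○○
○○●○●
●●●○●
○○●○○
step 4: ●●●○○
○○●○○
●●●●○
○○●○●
step 5: ○○●○○
●○●○○
●●●●○
○○●○●
step 6: ○○●○○
●●●○○
○○○●○
○●●○●
step 7: ○○●○○
●○●○○
●●●●○
○○●○●
step 8: ○○○○○
●●○●○
●●○●○
○○●○●
step 9: ○○○○○
○●○●○
○○○●○
●○●○●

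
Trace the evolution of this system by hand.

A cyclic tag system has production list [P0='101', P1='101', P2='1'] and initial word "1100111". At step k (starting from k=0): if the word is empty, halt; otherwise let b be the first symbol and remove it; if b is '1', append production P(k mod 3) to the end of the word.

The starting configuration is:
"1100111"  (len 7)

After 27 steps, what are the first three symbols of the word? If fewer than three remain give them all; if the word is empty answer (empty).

[0] "1100111"  (len 7)
[1] "100111101"  (len 9)
[2] "00111101101"  (len 11)
[3] "0111101101"  (len 10)
[4] "111101101"  (len 9)
[5] "11101101101"  (len 11)
[6] "11011011011"  (len 11)
[7] "1011011011101"  (len 13)
[8] "011011011101101"  (len 15)
[9] "11011011101101"  (len 14)
[10] "1011011101101101"  (len 16)
[11] "011011101101101101"  (len 18)
[12] "11011101101101101"  (len 17)
[13] "1011101101101101101"  (len 19)
[14] "011101101101101101101"  (len 21)
[15] "11101101101101101101"  (len 20)
[16] "1101101101101101101101"  (len 22)
[17] "101101101101101101101101"  (len 24)
[18] "011011011011011011011011"  (len 24)
[19] "11011011011011011011011"  (len 23)
[20] "1011011011011011011011101"  (len 25)
[21] "0110110110110110110111011"  (len 25)
[22] "110110110110110110111011"  (len 24)
[23] "10110110110110110111011101"  (len 26)
[24] "01101101101101101110111011"  (len 26)
[25] "1101101101101101110111011"  (len 25)
[26] "101101101101101110111011101"  (len 27)
[27] "011011011011011101110111011"  (len 27)

011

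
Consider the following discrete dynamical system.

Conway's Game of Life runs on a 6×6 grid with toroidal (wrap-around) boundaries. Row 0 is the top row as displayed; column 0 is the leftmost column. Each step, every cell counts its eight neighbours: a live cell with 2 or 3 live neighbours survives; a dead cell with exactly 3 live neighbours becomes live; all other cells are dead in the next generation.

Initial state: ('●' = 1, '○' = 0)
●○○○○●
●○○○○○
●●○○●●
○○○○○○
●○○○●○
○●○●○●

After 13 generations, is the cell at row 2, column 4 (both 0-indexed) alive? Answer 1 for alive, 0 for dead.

0

k=0  ●○○○○●
●○○○○○
●●○○●●
○○○○○○
●○○○●○
○●○●○●
k=1  ○●○○●●
○○○○●○
●●○○○●
○●○○●○
●○○○●●
○●○○○○
k=2  ●○○○●●
○●○○●○
●●○○●●
○●○○●○
●●○○●●
○●○○○○
k=3  ●●○○●●
○●○●○○
○●●●●○
○○●●○○
○●●○●●
○●○○○○
k=4  ○●○○●●
○○○○○○
○●○○●○
●○○○○●
●●○○●○
○○○●○○
k=5  ○○○○●○
●○○○●●
●○○○○●
○○○○●○
●●○○●○
○●●●○○
k=6  ●●●○●○
●○○○●○
●○○○○○
○●○○●○
●●○○●●
●●●●●●
k=7  ○○○○○○
●○○●○○
●●○○○○
○●○○●○
○○○○○○
○○○○○○
k=8  ○○○○○○
●●○○○○
●●●○○●
●●○○○○
○○○○○○
○○○○○○
k=9  ○○○○○○
○○●○○●
○○●○○●
○○●○○●
○○○○○○
○○○○○○
k=10  ○○○○○○
○○○○○○
●●●●●●
○○○○○○
○○○○○○
○○○○○○
k=11  ○○○○○○
●●●●●●
●●●●●●
●●●●●●
○○○○○○
○○○○○○
k=12  ●●●●●●
○○○○○○
○○○○○○
○○○○○○
●●●●●●
○○○○○○
k=13  ●●●●●●
●●●●●●
○○○○○○
●●●●●●
●●●●●●
○○○○○○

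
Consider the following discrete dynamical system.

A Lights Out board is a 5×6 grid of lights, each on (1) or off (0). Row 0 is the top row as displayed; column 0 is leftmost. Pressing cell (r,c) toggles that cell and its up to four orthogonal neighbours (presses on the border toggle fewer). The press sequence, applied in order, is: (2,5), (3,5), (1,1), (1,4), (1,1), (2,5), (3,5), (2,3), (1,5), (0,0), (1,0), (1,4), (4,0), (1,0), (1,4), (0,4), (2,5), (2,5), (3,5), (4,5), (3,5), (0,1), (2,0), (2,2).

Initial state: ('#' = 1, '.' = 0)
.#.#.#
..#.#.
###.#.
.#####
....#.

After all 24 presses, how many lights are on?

13

step 0: .#.#.#
..#.#.
###.#.
.#####
....#.
step 1: .#.#.#
..#.##
###..#
.####.
....#.
step 2: .#.#.#
..#.##
###...
.###.#
....##
step 3: ...#.#
##..##
#.#...
.###.#
....##
step 4: ...###
##.#..
#.#.#.
.###.#
....##
step 5: .#.###
..##..
###.#.
.###.#
....##
step 6: .#.###
..##.#
###..#
.###..
....##
step 7: .#.###
..##.#
###...
.#####
....#.
step 8: .#.###
..#..#
##.##.
.##.##
....#.
step 9: .#.##.
..#.#.
##.###
.##.##
....#.
step 10: #..##.
#.#.#.
##.###
.##.##
....#.
step 11: ...##.
.##.#.
.#.###
.##.##
....#.
step 12: ...#..
.###.#
.#.#.#
.##.##
....#.
step 13: ...#..
.###.#
.#.#.#
###.##
##..#.
step 14: #..#..
#.##.#
##.#.#
###.##
##..#.
step 15: #..##.
#.#.#.
##.###
###.##
##..#.
step 16: #....#
#.#...
##.###
###.##
##..#.
step 17: #....#
#.#..#
##.#..
###.#.
##..#.
step 18: #....#
#.#...
##.###
###.##
##..#.
step 19: #....#
#.#...
##.##.
###...
##..##
step 20: #....#
#.#...
##.##.
###..#
##....
step 21: #....#
#.#...
##.###
###.#.
##...#
step 22: .##..#
###...
##.###
###.#.
##...#
step 23: .##..#
.##...
...###
.##.#.
##...#
step 24: .##..#
.#....
.##.##
.#..#.
##...#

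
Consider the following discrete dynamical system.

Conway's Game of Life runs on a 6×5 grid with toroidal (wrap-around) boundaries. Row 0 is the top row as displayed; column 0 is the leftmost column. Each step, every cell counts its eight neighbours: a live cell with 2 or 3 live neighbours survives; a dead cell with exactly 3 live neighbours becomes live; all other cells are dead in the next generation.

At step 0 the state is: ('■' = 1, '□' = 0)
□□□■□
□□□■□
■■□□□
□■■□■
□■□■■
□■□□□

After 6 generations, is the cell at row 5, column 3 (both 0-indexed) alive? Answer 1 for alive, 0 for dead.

step 0: □□□■□
□□□■□
■■□□□
□■■□■
□■□■■
□■□□□
step 1: □□■□□
□□■□■
■■□■■
□□□□■
□■□■■
■□□■■
step 2: ■■■□□
□□■□■
□■■□□
□■□□□
□□■□□
■■□□□
step 3: □□■■■
□□□□□
■■■■□
□■□□□
■□■□□
■□□□□
step 4: □□□■■
■□□□□
■■■□□
□□□■■
■□□□□
■□■□□
step 5: ■■□■■
■□■■□
■■■■□
□□■■■
■■□■□
■■□■□
step 6: □□□□□
□□□□□
■□□□□
□□□□□
□□□□□
□□□■□

1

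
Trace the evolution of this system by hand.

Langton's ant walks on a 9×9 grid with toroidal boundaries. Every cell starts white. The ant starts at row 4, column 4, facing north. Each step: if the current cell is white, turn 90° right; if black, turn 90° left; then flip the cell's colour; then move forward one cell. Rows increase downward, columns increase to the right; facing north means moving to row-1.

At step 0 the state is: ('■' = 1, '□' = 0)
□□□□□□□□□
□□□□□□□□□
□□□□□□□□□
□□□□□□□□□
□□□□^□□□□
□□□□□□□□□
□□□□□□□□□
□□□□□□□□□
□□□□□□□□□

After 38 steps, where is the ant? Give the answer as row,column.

gen 0: □□□□□□□□□
□□□□□□□□□
□□□□□□□□□
□□□□□□□□□
□□□□^□□□□
□□□□□□□□□
□□□□□□□□□
□□□□□□□□□
□□□□□□□□□
gen 1: □□□□□□□□□
□□□□□□□□□
□□□□□□□□□
□□□□□□□□□
□□□□■>□□□
□□□□□□□□□
□□□□□□□□□
□□□□□□□□□
□□□□□□□□□
gen 2: □□□□□□□□□
□□□□□□□□□
□□□□□□□□□
□□□□□□□□□
□□□□■■□□□
□□□□□v□□□
□□□□□□□□□
□□□□□□□□□
□□□□□□□□□
gen 3: □□□□□□□□□
□□□□□□□□□
□□□□□□□□□
□□□□□□□□□
□□□□■■□□□
□□□□<■□□□
□□□□□□□□□
□□□□□□□□□
□□□□□□□□□
gen 4: □□□□□□□□□
□□□□□□□□□
□□□□□□□□□
□□□□□□□□□
□□□□^■□□□
□□□□■■□□□
□□□□□□□□□
□□□□□□□□□
□□□□□□□□□
gen 5: □□□□□□□□□
□□□□□□□□□
□□□□□□□□□
□□□□□□□□□
□□□<□■□□□
□□□□■■□□□
□□□□□□□□□
□□□□□□□□□
□□□□□□□□□
gen 6: □□□□□□□□□
□□□□□□□□□
□□□□□□□□□
□□□^□□□□□
□□□■□■□□□
□□□□■■□□□
□□□□□□□□□
□□□□□□□□□
□□□□□□□□□
gen 7: □□□□□□□□□
□□□□□□□□□
□□□□□□□□□
□□□■>□□□□
□□□■□■□□□
□□□□■■□□□
□□□□□□□□□
□□□□□□□□□
□□□□□□□□□
gen 8: □□□□□□□□□
□□□□□□□□□
□□□□□□□□□
□□□■■□□□□
□□□■v■□□□
□□□□■■□□□
□□□□□□□□□
□□□□□□□□□
□□□□□□□□□
gen 9: □□□□□□□□□
□□□□□□□□□
□□□□□□□□□
□□□■■□□□□
□□□<■■□□□
□□□□■■□□□
□□□□□□□□□
□□□□□□□□□
□□□□□□□□□
gen 10: □□□□□□□□□
□□□□□□□□□
□□□□□□□□□
□□□■■□□□□
□□□□■■□□□
□□□v■■□□□
□□□□□□□□□
□□□□□□□□□
□□□□□□□□□
gen 11: □□□□□□□□□
□□□□□□□□□
□□□□□□□□□
□□□■■□□□□
□□□□■■□□□
□□<■■■□□□
□□□□□□□□□
□□□□□□□□□
□□□□□□□□□
gen 12: □□□□□□□□□
□□□□□□□□□
□□□□□□□□□
□□□■■□□□□
□□^□■■□□□
□□■■■■□□□
□□□□□□□□□
□□□□□□□□□
□□□□□□□□□
gen 13: □□□□□□□□□
□□□□□□□□□
□□□□□□□□□
□□□■■□□□□
□□■>■■□□□
□□■■■■□□□
□□□□□□□□□
□□□□□□□□□
□□□□□□□□□
gen 14: □□□□□□□□□
□□□□□□□□□
□□□□□□□□□
□□□■■□□□□
□□■■■■□□□
□□■v■■□□□
□□□□□□□□□
□□□□□□□□□
□□□□□□□□□
gen 15: □□□□□□□□□
□□□□□□□□□
□□□□□□□□□
□□□■■□□□□
□□■■■■□□□
□□■□>■□□□
□□□□□□□□□
□□□□□□□□□
□□□□□□□□□
gen 16: □□□□□□□□□
□□□□□□□□□
□□□□□□□□□
□□□■■□□□□
□□■■^■□□□
□□■□□■□□□
□□□□□□□□□
□□□□□□□□□
□□□□□□□□□
gen 17: □□□□□□□□□
□□□□□□□□□
□□□□□□□□□
□□□■■□□□□
□□■<□■□□□
□□■□□■□□□
□□□□□□□□□
□□□□□□□□□
□□□□□□□□□
gen 18: □□□□□□□□□
□□□□□□□□□
□□□□□□□□□
□□□■■□□□□
□□■□□■□□□
□□■v□■□□□
□□□□□□□□□
□□□□□□□□□
□□□□□□□□□
gen 19: □□□□□□□□□
□□□□□□□□□
□□□□□□□□□
□□□■■□□□□
□□■□□■□□□
□□<■□■□□□
□□□□□□□□□
□□□□□□□□□
□□□□□□□□□
gen 20: □□□□□□□□□
□□□□□□□□□
□□□□□□□□□
□□□■■□□□□
□□■□□■□□□
□□□■□■□□□
□□v□□□□□□
□□□□□□□□□
□□□□□□□□□
gen 21: □□□□□□□□□
□□□□□□□□□
□□□□□□□□□
□□□■■□□□□
□□■□□■□□□
□□□■□■□□□
□<■□□□□□□
□□□□□□□□□
□□□□□□□□□
gen 22: □□□□□□□□□
□□□□□□□□□
□□□□□□□□□
□□□■■□□□□
□□■□□■□□□
□^□■□■□□□
□■■□□□□□□
□□□□□□□□□
□□□□□□□□□
gen 23: □□□□□□□□□
□□□□□□□□□
□□□□□□□□□
□□□■■□□□□
□□■□□■□□□
□■>■□■□□□
□■■□□□□□□
□□□□□□□□□
□□□□□□□□□
gen 24: □□□□□□□□□
□□□□□□□□□
□□□□□□□□□
□□□■■□□□□
□□■□□■□□□
□■■■□■□□□
□■v□□□□□□
□□□□□□□□□
□□□□□□□□□
gen 25: □□□□□□□□□
□□□□□□□□□
□□□□□□□□□
□□□■■□□□□
□□■□□■□□□
□■■■□■□□□
□■□>□□□□□
□□□□□□□□□
□□□□□□□□□
gen 26: □□□□□□□□□
□□□□□□□□□
□□□□□□□□□
□□□■■□□□□
□□■□□■□□□
□■■■□■□□□
□■□■□□□□□
□□□v□□□□□
□□□□□□□□□
gen 27: □□□□□□□□□
□□□□□□□□□
□□□□□□□□□
□□□■■□□□□
□□■□□■□□□
□■■■□■□□□
□■□■□□□□□
□□<■□□□□□
□□□□□□□□□
gen 28: □□□□□□□□□
□□□□□□□□□
□□□□□□□□□
□□□■■□□□□
□□■□□■□□□
□■■■□■□□□
□■^■□□□□□
□□■■□□□□□
□□□□□□□□□
gen 29: □□□□□□□□□
□□□□□□□□□
□□□□□□□□□
□□□■■□□□□
□□■□□■□□□
□■■■□■□□□
□■■>□□□□□
□□■■□□□□□
□□□□□□□□□
gen 30: □□□□□□□□□
□□□□□□□□□
□□□□□□□□□
□□□■■□□□□
□□■□□■□□□
□■■^□■□□□
□■■□□□□□□
□□■■□□□□□
□□□□□□□□□
gen 31: □□□□□□□□□
□□□□□□□□□
□□□□□□□□□
□□□■■□□□□
□□■□□■□□□
□■<□□■□□□
□■■□□□□□□
□□■■□□□□□
□□□□□□□□□
gen 32: □□□□□□□□□
□□□□□□□□□
□□□□□□□□□
□□□■■□□□□
□□■□□■□□□
□■□□□■□□□
□■v□□□□□□
□□■■□□□□□
□□□□□□□□□
gen 33: □□□□□□□□□
□□□□□□□□□
□□□□□□□□□
□□□■■□□□□
□□■□□■□□□
□■□□□■□□□
□■□>□□□□□
□□■■□□□□□
□□□□□□□□□
gen 34: □□□□□□□□□
□□□□□□□□□
□□□□□□□□□
□□□■■□□□□
□□■□□■□□□
□■□□□■□□□
□■□■□□□□□
□□■v□□□□□
□□□□□□□□□
gen 35: □□□□□□□□□
□□□□□□□□□
□□□□□□□□□
□□□■■□□□□
□□■□□■□□□
□■□□□■□□□
□■□■□□□□□
□□■□>□□□□
□□□□□□□□□
gen 36: □□□□□□□□□
□□□□□□□□□
□□□□□□□□□
□□□■■□□□□
□□■□□■□□□
□■□□□■□□□
□■□■□□□□□
□□■□■□□□□
□□□□v□□□□
gen 37: □□□□□□□□□
□□□□□□□□□
□□□□□□□□□
□□□■■□□□□
□□■□□■□□□
□■□□□■□□□
□■□■□□□□□
□□■□■□□□□
□□□<■□□□□
gen 38: □□□□□□□□□
□□□□□□□□□
□□□□□□□□□
□□□■■□□□□
□□■□□■□□□
□■□□□■□□□
□■□■□□□□□
□□■^■□□□□
□□□■■□□□□

7,3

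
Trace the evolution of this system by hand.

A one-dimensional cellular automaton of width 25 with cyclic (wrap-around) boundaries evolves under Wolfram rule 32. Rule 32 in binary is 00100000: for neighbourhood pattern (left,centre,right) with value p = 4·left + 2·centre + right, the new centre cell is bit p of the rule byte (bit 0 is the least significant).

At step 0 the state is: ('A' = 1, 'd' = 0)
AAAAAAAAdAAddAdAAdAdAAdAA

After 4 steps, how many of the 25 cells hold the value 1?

t=0: AAAAAAAAdAAddAdAAdAdAAdAA
t=1: ddddddddAdddddAddAdAddAdd
t=2: ddddddddddddddddddAdddddd
t=3: ddddddddddddddddddddddddd
t=4: ddddddddddddddddddddddddd

0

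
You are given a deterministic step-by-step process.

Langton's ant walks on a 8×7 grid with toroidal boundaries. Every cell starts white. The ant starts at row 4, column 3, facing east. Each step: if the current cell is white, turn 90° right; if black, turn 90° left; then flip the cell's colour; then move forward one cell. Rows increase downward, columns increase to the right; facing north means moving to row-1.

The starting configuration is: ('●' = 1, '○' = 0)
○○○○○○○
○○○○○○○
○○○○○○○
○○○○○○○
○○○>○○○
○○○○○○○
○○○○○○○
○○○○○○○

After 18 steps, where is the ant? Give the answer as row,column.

3,2

[0] ○○○○○○○
○○○○○○○
○○○○○○○
○○○○○○○
○○○>○○○
○○○○○○○
○○○○○○○
○○○○○○○
[1] ○○○○○○○
○○○○○○○
○○○○○○○
○○○○○○○
○○○●○○○
○○○v○○○
○○○○○○○
○○○○○○○
[2] ○○○○○○○
○○○○○○○
○○○○○○○
○○○○○○○
○○○●○○○
○○<●○○○
○○○○○○○
○○○○○○○
[3] ○○○○○○○
○○○○○○○
○○○○○○○
○○○○○○○
○○^●○○○
○○●●○○○
○○○○○○○
○○○○○○○
[4] ○○○○○○○
○○○○○○○
○○○○○○○
○○○○○○○
○○●>○○○
○○●●○○○
○○○○○○○
○○○○○○○
[5] ○○○○○○○
○○○○○○○
○○○○○○○
○○○^○○○
○○●○○○○
○○●●○○○
○○○○○○○
○○○○○○○
[6] ○○○○○○○
○○○○○○○
○○○○○○○
○○○●>○○
○○●○○○○
○○●●○○○
○○○○○○○
○○○○○○○
[7] ○○○○○○○
○○○○○○○
○○○○○○○
○○○●●○○
○○●○v○○
○○●●○○○
○○○○○○○
○○○○○○○
[8] ○○○○○○○
○○○○○○○
○○○○○○○
○○○●●○○
○○●<●○○
○○●●○○○
○○○○○○○
○○○○○○○
[9] ○○○○○○○
○○○○○○○
○○○○○○○
○○○^●○○
○○●●●○○
○○●●○○○
○○○○○○○
○○○○○○○
[10] ○○○○○○○
○○○○○○○
○○○○○○○
○○<○●○○
○○●●●○○
○○●●○○○
○○○○○○○
○○○○○○○
[11] ○○○○○○○
○○○○○○○
○○^○○○○
○○●○●○○
○○●●●○○
○○●●○○○
○○○○○○○
○○○○○○○
[12] ○○○○○○○
○○○○○○○
○○●>○○○
○○●○●○○
○○●●●○○
○○●●○○○
○○○○○○○
○○○○○○○
[13] ○○○○○○○
○○○○○○○
○○●●○○○
○○●v●○○
○○●●●○○
○○●●○○○
○○○○○○○
○○○○○○○
[14] ○○○○○○○
○○○○○○○
○○●●○○○
○○<●●○○
○○●●●○○
○○●●○○○
○○○○○○○
○○○○○○○
[15] ○○○○○○○
○○○○○○○
○○●●○○○
○○○●●○○
○○v●●○○
○○●●○○○
○○○○○○○
○○○○○○○
[16] ○○○○○○○
○○○○○○○
○○●●○○○
○○○●●○○
○○○>●○○
○○●●○○○
○○○○○○○
○○○○○○○
[17] ○○○○○○○
○○○○○○○
○○●●○○○
○○○^●○○
○○○○●○○
○○●●○○○
○○○○○○○
○○○○○○○
[18] ○○○○○○○
○○○○○○○
○○●●○○○
○○<○●○○
○○○○●○○
○○●●○○○
○○○○○○○
○○○○○○○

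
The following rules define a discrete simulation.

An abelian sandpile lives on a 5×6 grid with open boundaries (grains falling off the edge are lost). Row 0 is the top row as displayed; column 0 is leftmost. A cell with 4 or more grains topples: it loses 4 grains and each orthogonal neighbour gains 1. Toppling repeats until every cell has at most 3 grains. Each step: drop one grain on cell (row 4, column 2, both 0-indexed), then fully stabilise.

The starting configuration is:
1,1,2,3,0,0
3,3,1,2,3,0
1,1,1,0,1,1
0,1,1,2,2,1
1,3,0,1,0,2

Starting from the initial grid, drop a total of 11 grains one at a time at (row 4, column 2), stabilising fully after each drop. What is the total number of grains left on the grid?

0) 1,1,2,3,0,0
3,3,1,2,3,0
1,1,1,0,1,1
0,1,1,2,2,1
1,3,0,1,0,2
1) 1,1,2,3,0,0
3,3,1,2,3,0
1,1,1,0,1,1
0,1,1,2,2,1
1,3,1,1,0,2
2) 1,1,2,3,0,0
3,3,1,2,3,0
1,1,1,0,1,1
0,1,1,2,2,1
1,3,2,1,0,2
3) 1,1,2,3,0,0
3,3,1,2,3,0
1,1,1,0,1,1
0,1,1,2,2,1
1,3,3,1,0,2
4) 1,1,2,3,0,0
3,3,1,2,3,0
1,1,1,0,1,1
0,2,2,2,2,1
2,0,1,2,0,2
5) 1,1,2,3,0,0
3,3,1,2,3,0
1,1,1,0,1,1
0,2,2,2,2,1
2,0,2,2,0,2
6) 1,1,2,3,0,0
3,3,1,2,3,0
1,1,1,0,1,1
0,2,2,2,2,1
2,0,3,2,0,2
7) 1,1,2,3,0,0
3,3,1,2,3,0
1,1,1,0,1,1
0,2,3,2,2,1
2,1,0,3,0,2
8) 1,1,2,3,0,0
3,3,1,2,3,0
1,1,1,0,1,1
0,2,3,2,2,1
2,1,1,3,0,2
9) 1,1,2,3,0,0
3,3,1,2,3,0
1,1,1,0,1,1
0,2,3,2,2,1
2,1,2,3,0,2
10) 1,1,2,3,0,0
3,3,1,2,3,0
1,1,1,0,1,1
0,2,3,2,2,1
2,1,3,3,0,2
11) 1,1,2,3,0,0
3,3,1,2,3,0
1,1,2,1,1,1
0,3,1,0,3,1
2,2,2,1,1,2

44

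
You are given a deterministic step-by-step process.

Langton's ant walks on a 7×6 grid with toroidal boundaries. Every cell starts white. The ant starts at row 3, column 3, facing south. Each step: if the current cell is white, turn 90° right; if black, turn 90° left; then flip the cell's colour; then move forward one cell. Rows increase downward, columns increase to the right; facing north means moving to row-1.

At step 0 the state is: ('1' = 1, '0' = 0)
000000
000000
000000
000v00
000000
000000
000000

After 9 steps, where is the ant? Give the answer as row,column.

3,4

[0] 000000
000000
000000
000v00
000000
000000
000000
[1] 000000
000000
000000
00<100
000000
000000
000000
[2] 000000
000000
00^000
001100
000000
000000
000000
[3] 000000
000000
001>00
001100
000000
000000
000000
[4] 000000
000000
001100
001v00
000000
000000
000000
[5] 000000
000000
001100
0010>0
000000
000000
000000
[6] 000000
000000
001100
001010
0000v0
000000
000000
[7] 000000
000000
001100
001010
000<10
000000
000000
[8] 000000
000000
001100
001^10
000110
000000
000000
[9] 000000
000000
001100
0011>0
000110
000000
000000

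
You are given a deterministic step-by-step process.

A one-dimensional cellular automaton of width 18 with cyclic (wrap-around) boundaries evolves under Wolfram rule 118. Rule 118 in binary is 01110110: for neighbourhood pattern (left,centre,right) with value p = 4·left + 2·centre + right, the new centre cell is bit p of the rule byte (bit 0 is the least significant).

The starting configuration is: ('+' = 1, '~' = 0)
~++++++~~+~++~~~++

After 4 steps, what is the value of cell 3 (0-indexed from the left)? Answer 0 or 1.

1

t=0: ~++++++~~+~++~~~++
t=1: +~~~~~+++++~++~+~+
t=2: ++~~~+~~~~++~++++~
t=3: ~++~+++~~+~++~~~++
t=4: +~++~~+++++~++~+~+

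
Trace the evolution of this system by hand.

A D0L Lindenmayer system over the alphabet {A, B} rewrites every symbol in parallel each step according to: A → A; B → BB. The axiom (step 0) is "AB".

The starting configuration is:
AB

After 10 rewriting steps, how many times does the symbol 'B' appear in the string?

k=0  AB
k=1  ABB
k=2  ABBBB
k=3  ABBBBBBBB
k=4  ABBBBBBBBBBBBBBBB
k=5  ABBBBBBBBBBBBBBBBBBBBBBBBBBBBBBBB
k=6  ABBBBBBBBBBBBBBBBBBBBBBBBBBBBBBBBBBBBBBBBBBBBBBBBBBBBBBBBBBBBBBBB
k=7  ABBBBBBBBBBBBBBBBBBBBBBBBBBBBBBBBBBBBBBBBBBBBBBBBBBBBBBBBB…BBBBBBBBBBBBBBBBBBBBBBBBBBBBBBBBBBBBBBBBBBBBBBBBBBBBBBBBBB  (len 129)
k=8  ABBBBBBBBBBBBBBBBBBBBBBBBBBBBBBBBBBBBBBBBBBBBBBBBBBBBBBBBB…BBBBBBBBBBBBBBBBBBBBBBBBBBBBBBBBBBBBBBBBBBBBBBBBBBBBBBBBBB  (len 257)
k=9  ABBBBBBBBBBBBBBBBBBBBBBBBBBBBBBBBBBBBBBBBBBBBBBBBBBBBBBBBB…BBBBBBBBBBBBBBBBBBBBBBBBBBBBBBBBBBBBBBBBBBBBBBBBBBBBBBBBBB  (len 513)
k=10  ABBBBBBBBBBBBBBBBBBBBBBBBBBBBBBBBBBBBBBBBBBBBBBBBBBBBBBBBB…BBBBBBBBBBBBBBBBBBBBBBBBBBBBBBBBBBBBBBBBBBBBBBBBBBBBBBBBBB  (len 1025)

1024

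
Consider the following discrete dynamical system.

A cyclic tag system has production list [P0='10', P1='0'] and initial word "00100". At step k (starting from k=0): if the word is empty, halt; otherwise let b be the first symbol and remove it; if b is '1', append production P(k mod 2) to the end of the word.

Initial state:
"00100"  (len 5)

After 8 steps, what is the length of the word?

t=0: "00100"  (len 5)
t=1: "0100"  (len 4)
t=2: "100"  (len 3)
t=3: "0010"  (len 4)
t=4: "010"  (len 3)
t=5: "10"  (len 2)
t=6: "00"  (len 2)
t=7: "0"  (len 1)
t=8: (halted — word empty)

0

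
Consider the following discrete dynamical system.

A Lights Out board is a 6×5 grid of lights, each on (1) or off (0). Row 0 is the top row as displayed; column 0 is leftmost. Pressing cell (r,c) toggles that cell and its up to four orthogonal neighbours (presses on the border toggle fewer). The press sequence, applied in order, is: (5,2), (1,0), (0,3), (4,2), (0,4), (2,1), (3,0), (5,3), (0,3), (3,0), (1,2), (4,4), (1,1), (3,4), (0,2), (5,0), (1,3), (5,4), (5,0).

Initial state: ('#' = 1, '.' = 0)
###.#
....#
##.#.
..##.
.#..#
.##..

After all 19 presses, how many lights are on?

t=0: ###.#
....#
##.#.
..##.
.#..#
.##..
t=1: ###.#
....#
##.#.
..##.
.##.#
...#.
t=2: .##.#
##..#
.#.#.
..##.
.##.#
...#.
t=3: .#.#.
##.##
.#.#.
..##.
.##.#
...#.
t=4: .#.#.
##.##
.#.#.
...#.
...##
..##.
t=5: .#..#
##.#.
.#.#.
...#.
...##
..##.
t=6: .#..#
#..#.
#.##.
.#.#.
...##
..##.
t=7: .#..#
#..#.
..##.
#..#.
#..##
..##.
t=8: .#..#
#..#.
..##.
#..#.
#...#
....#
t=9: .###.
#....
..##.
#..#.
#...#
....#
t=10: .###.
#....
#.##.
.#.#.
....#
....#
t=11: .#.#.
####.
#..#.
.#.#.
....#
....#
t=12: .#.#.
####.
#..#.
.#.##
...#.
.....
t=13: ...#.
...#.
##.#.
.#.##
...#.
.....
t=14: ...#.
...#.
##.##
.#...
...##
.....
t=15: .##..
..##.
##.##
.#...
...##
.....
t=16: .##..
..##.
##.##
.#...
#..##
##...
t=17: .###.
....#
##..#
.#...
#..##
##...
t=18: .###.
....#
##..#
.#...
#..#.
##.##
t=19: .###.
....#
##..#
.#...
...#.
...##

11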